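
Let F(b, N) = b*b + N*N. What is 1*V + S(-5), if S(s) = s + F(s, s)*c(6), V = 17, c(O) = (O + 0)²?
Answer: 1812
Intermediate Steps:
c(O) = O²
F(b, N) = N² + b² (F(b, N) = b² + N² = N² + b²)
S(s) = s + 72*s² (S(s) = s + (s² + s²)*6² = s + (2*s²)*36 = s + 72*s²)
1*V + S(-5) = 1*17 - 5*(1 + 72*(-5)) = 17 - 5*(1 - 360) = 17 - 5*(-359) = 17 + 1795 = 1812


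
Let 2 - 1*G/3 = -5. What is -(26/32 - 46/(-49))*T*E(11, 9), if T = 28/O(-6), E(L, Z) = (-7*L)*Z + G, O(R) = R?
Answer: -5492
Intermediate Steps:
G = 21 (G = 6 - 3*(-5) = 6 + 15 = 21)
E(L, Z) = 21 - 7*L*Z (E(L, Z) = (-7*L)*Z + 21 = -7*L*Z + 21 = 21 - 7*L*Z)
T = -14/3 (T = 28/(-6) = 28*(-⅙) = -14/3 ≈ -4.6667)
-(26/32 - 46/(-49))*T*E(11, 9) = -(26/32 - 46/(-49))*(-14/3)*(21 - 7*11*9) = -(26*(1/32) - 46*(-1/49))*(-14/3)*(21 - 693) = -(13/16 + 46/49)*(-14/3)*(-672) = -(1373/784)*(-14/3)*(-672) = -(-1373)*(-672)/168 = -1*5492 = -5492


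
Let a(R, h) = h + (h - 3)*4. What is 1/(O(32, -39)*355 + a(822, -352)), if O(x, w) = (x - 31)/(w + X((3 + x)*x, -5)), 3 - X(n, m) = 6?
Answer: -42/74779 ≈ -0.00056165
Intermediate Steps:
X(n, m) = -3 (X(n, m) = 3 - 1*6 = 3 - 6 = -3)
O(x, w) = (-31 + x)/(-3 + w) (O(x, w) = (x - 31)/(w - 3) = (-31 + x)/(-3 + w))
a(R, h) = -12 + 5*h (a(R, h) = h + (-3 + h)*4 = h + (-12 + 4*h) = -12 + 5*h)
1/(O(32, -39)*355 + a(822, -352)) = 1/(((-31 + 32)/(-3 - 39))*355 + (-12 + 5*(-352))) = 1/((1/(-42))*355 + (-12 - 1760)) = 1/(-1/42*1*355 - 1772) = 1/(-1/42*355 - 1772) = 1/(-355/42 - 1772) = 1/(-74779/42) = -42/74779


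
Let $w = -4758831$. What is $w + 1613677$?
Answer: $-3145154$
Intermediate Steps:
$w + 1613677 = -4758831 + 1613677 = -3145154$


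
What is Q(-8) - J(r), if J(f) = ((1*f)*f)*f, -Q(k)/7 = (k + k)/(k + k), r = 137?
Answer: -2571360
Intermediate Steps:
Q(k) = -7 (Q(k) = -7*(k + k)/(k + k) = -7*2*k/(2*k) = -7*2*k*1/(2*k) = -7*1 = -7)
J(f) = f**3 (J(f) = (f*f)*f = f**2*f = f**3)
Q(-8) - J(r) = -7 - 1*137**3 = -7 - 1*2571353 = -7 - 2571353 = -2571360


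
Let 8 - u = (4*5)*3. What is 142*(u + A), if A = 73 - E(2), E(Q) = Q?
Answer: 2698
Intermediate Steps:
u = -52 (u = 8 - 4*5*3 = 8 - 20*3 = 8 - 1*60 = 8 - 60 = -52)
A = 71 (A = 73 - 1*2 = 73 - 2 = 71)
142*(u + A) = 142*(-52 + 71) = 142*19 = 2698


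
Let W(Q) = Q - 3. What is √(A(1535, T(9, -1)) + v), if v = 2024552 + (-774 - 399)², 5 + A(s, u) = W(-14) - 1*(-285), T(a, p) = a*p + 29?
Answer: 2*√850186 ≈ 1844.1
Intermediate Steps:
W(Q) = -3 + Q
T(a, p) = 29 + a*p
A(s, u) = 263 (A(s, u) = -5 + ((-3 - 14) - 1*(-285)) = -5 + (-17 + 285) = -5 + 268 = 263)
v = 3400481 (v = 2024552 + (-1173)² = 2024552 + 1375929 = 3400481)
√(A(1535, T(9, -1)) + v) = √(263 + 3400481) = √3400744 = 2*√850186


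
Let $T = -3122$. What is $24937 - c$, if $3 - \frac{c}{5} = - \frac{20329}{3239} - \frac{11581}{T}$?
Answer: $\frac{251885420281}{10112158} \approx 24909.0$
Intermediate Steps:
$c = \frac{281463765}{10112158}$ ($c = 15 - 5 \left(- \frac{20329}{3239} - \frac{11581}{-3122}\right) = 15 - 5 \left(\left(-20329\right) \frac{1}{3239} - - \frac{11581}{3122}\right) = 15 - 5 \left(- \frac{20329}{3239} + \frac{11581}{3122}\right) = 15 - - \frac{129781395}{10112158} = 15 + \frac{129781395}{10112158} = \frac{281463765}{10112158} \approx 27.834$)
$24937 - c = 24937 - \frac{281463765}{10112158} = \frac{251885420281}{10112158}$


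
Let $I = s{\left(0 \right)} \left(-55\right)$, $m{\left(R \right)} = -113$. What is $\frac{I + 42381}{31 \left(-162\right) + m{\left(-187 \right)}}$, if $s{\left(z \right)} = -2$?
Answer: $- \frac{42491}{5135} \approx -8.2748$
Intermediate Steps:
$I = 110$ ($I = \left(-2\right) \left(-55\right) = 110$)
$\frac{I + 42381}{31 \left(-162\right) + m{\left(-187 \right)}} = \frac{110 + 42381}{31 \left(-162\right) - 113} = \frac{42491}{-5022 - 113} = \frac{42491}{-5135} = 42491 \left(- \frac{1}{5135}\right) = - \frac{42491}{5135}$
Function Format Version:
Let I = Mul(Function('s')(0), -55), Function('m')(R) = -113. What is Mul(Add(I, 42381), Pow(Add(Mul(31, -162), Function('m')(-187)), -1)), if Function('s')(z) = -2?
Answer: Rational(-42491, 5135) ≈ -8.2748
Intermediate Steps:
I = 110 (I = Mul(-2, -55) = 110)
Mul(Add(I, 42381), Pow(Add(Mul(31, -162), Function('m')(-187)), -1)) = Mul(Add(110, 42381), Pow(Add(Mul(31, -162), -113), -1)) = Mul(42491, Pow(Add(-5022, -113), -1)) = Mul(42491, Pow(-5135, -1)) = Mul(42491, Rational(-1, 5135)) = Rational(-42491, 5135)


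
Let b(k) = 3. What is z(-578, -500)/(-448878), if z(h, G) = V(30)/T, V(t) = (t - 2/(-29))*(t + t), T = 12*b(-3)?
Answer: -2180/19526193 ≈ -0.00011164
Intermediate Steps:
T = 36 (T = 12*3 = 36)
V(t) = 2*t*(2/29 + t) (V(t) = (t - 2*(-1/29))*(2*t) = (t + 2/29)*(2*t) = (2/29 + t)*(2*t) = 2*t*(2/29 + t))
z(h, G) = 4360/87 (z(h, G) = ((2/29)*30*(2 + 29*30))/36 = ((2/29)*30*(2 + 870))*(1/36) = ((2/29)*30*872)*(1/36) = (52320/29)*(1/36) = 4360/87)
z(-578, -500)/(-448878) = (4360/87)/(-448878) = (4360/87)*(-1/448878) = -2180/19526193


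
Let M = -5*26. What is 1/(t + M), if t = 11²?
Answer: -⅑ ≈ -0.11111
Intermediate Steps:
M = -130
t = 121
1/(t + M) = 1/(121 - 130) = 1/(-9) = -⅑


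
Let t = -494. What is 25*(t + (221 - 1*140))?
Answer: -10325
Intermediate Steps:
25*(t + (221 - 1*140)) = 25*(-494 + (221 - 1*140)) = 25*(-494 + (221 - 140)) = 25*(-494 + 81) = 25*(-413) = -10325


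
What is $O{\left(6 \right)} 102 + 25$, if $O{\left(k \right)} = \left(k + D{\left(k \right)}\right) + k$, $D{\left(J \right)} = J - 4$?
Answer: $1453$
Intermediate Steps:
$D{\left(J \right)} = -4 + J$
$O{\left(k \right)} = -4 + 3 k$ ($O{\left(k \right)} = \left(k + \left(-4 + k\right)\right) + k = \left(-4 + 2 k\right) + k = -4 + 3 k$)
$O{\left(6 \right)} 102 + 25 = \left(-4 + 3 \cdot 6\right) 102 + 25 = \left(-4 + 18\right) 102 + 25 = 14 \cdot 102 + 25 = 1428 + 25 = 1453$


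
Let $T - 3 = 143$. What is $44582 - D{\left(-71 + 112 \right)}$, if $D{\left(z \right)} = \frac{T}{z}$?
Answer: $\frac{1827716}{41} \approx 44578.0$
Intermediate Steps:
$T = 146$ ($T = 3 + 143 = 146$)
$D{\left(z \right)} = \frac{146}{z}$
$44582 - D{\left(-71 + 112 \right)} = 44582 - \frac{146}{-71 + 112} = 44582 - \frac{146}{41} = \frac{1827716}{41}$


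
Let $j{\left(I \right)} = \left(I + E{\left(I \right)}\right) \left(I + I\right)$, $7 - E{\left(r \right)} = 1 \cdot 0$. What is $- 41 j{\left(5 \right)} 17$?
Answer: $-83640$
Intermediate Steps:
$E{\left(r \right)} = 7$ ($E{\left(r \right)} = 7 - 1 \cdot 0 = 7 - 0 = 7 + 0 = 7$)
$j{\left(I \right)} = 2 I \left(7 + I\right)$ ($j{\left(I \right)} = \left(I + 7\right) \left(I + I\right) = \left(7 + I\right) 2 I = 2 I \left(7 + I\right)$)
$- 41 j{\left(5 \right)} 17 = - 41 \cdot 2 \cdot 5 \left(7 + 5\right) 17 = - 41 \cdot 2 \cdot 5 \cdot 12 \cdot 17 = \left(-41\right) 120 \cdot 17 = \left(-4920\right) 17 = -83640$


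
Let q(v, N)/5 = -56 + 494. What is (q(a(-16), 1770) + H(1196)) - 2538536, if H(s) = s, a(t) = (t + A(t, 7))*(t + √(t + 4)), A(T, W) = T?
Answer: -2535150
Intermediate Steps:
a(t) = 2*t*(t + √(4 + t)) (a(t) = (t + t)*(t + √(t + 4)) = (2*t)*(t + √(4 + t)) = 2*t*(t + √(4 + t)))
q(v, N) = 2190 (q(v, N) = 5*(-56 + 494) = 5*438 = 2190)
(q(a(-16), 1770) + H(1196)) - 2538536 = (2190 + 1196) - 2538536 = 3386 - 2538536 = -2535150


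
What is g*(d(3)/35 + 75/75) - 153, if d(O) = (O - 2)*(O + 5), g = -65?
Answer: -1630/7 ≈ -232.86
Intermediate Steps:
d(O) = (-2 + O)*(5 + O)
g*(d(3)/35 + 75/75) - 153 = -65*((-10 + 3**2 + 3*3)/35 + 75/75) - 153 = -65*((-10 + 9 + 9)*(1/35) + 75*(1/75)) - 153 = -65*(8*(1/35) + 1) - 153 = -65*(8/35 + 1) - 153 = -65*43/35 - 153 = -559/7 - 153 = -1630/7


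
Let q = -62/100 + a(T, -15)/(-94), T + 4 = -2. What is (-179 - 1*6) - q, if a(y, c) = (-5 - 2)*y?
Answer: -432243/2350 ≈ -183.93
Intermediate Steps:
T = -6 (T = -4 - 2 = -6)
a(y, c) = -7*y
q = -2507/2350 (q = -62/100 - 7*(-6)/(-94) = -62*1/100 + 42*(-1/94) = -31/50 - 21/47 = -2507/2350 ≈ -1.0668)
(-179 - 1*6) - q = (-179 - 1*6) - 1*(-2507/2350) = (-179 - 6) + 2507/2350 = -185 + 2507/2350 = -432243/2350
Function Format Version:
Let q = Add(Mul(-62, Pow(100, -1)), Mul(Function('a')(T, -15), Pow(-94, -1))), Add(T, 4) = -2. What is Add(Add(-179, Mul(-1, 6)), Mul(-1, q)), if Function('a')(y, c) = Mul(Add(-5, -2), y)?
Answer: Rational(-432243, 2350) ≈ -183.93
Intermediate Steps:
T = -6 (T = Add(-4, -2) = -6)
Function('a')(y, c) = Mul(-7, y)
q = Rational(-2507, 2350) (q = Add(Mul(-62, Pow(100, -1)), Mul(Mul(-7, -6), Pow(-94, -1))) = Add(Mul(-62, Rational(1, 100)), Mul(42, Rational(-1, 94))) = Add(Rational(-31, 50), Rational(-21, 47)) = Rational(-2507, 2350) ≈ -1.0668)
Add(Add(-179, Mul(-1, 6)), Mul(-1, q)) = Add(Add(-179, Mul(-1, 6)), Mul(-1, Rational(-2507, 2350))) = Add(Add(-179, -6), Rational(2507, 2350)) = Add(-185, Rational(2507, 2350)) = Rational(-432243, 2350)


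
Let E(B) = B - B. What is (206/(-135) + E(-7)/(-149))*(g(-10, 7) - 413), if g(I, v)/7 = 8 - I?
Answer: 59122/135 ≈ 437.94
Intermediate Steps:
E(B) = 0
g(I, v) = 56 - 7*I (g(I, v) = 7*(8 - I) = 56 - 7*I)
(206/(-135) + E(-7)/(-149))*(g(-10, 7) - 413) = (206/(-135) + 0/(-149))*((56 - 7*(-10)) - 413) = (206*(-1/135) + 0*(-1/149))*((56 + 70) - 413) = (-206/135 + 0)*(126 - 413) = -206/135*(-287) = 59122/135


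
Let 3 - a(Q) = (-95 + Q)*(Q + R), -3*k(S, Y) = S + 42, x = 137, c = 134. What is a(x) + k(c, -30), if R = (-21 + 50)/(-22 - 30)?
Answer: -451327/78 ≈ -5786.2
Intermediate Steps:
R = -29/52 (R = 29/(-52) = 29*(-1/52) = -29/52 ≈ -0.55769)
k(S, Y) = -14 - S/3 (k(S, Y) = -(S + 42)/3 = -(42 + S)/3 = -14 - S/3)
a(Q) = 3 - (-95 + Q)*(-29/52 + Q) (a(Q) = 3 - (-95 + Q)*(Q - 29/52) = 3 - (-95 + Q)*(-29/52 + Q))
a(x) + k(c, -30) = (-2599/52 - 1*137² + (4969/52)*137) + (-14 - ⅓*134) = (-2599/52 - 1*18769 + 680753/52) + (-14 - 134/3) = (-2599/52 - 18769 + 680753/52) - 176/3 = -148917/26 - 176/3 = -451327/78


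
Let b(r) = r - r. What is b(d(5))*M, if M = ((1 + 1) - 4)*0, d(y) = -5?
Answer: 0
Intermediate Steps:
b(r) = 0
M = 0 (M = (2 - 4)*0 = -2*0 = 0)
b(d(5))*M = 0*0 = 0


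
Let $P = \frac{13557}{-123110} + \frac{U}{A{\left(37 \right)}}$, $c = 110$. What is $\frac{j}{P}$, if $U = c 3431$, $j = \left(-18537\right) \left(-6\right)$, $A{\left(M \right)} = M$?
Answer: $\frac{506623995540}{46462443491} \approx 10.904$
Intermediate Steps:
$j = 111222$
$U = 377410$ ($U = 110 \cdot 3431 = 377410$)
$P = \frac{46462443491}{4555070}$ ($P = \frac{13557}{-123110} + \frac{377410}{37} = 13557 \left(- \frac{1}{123110}\right) + 377410 \cdot \frac{1}{37} = - \frac{13557}{123110} + \frac{377410}{37} = \frac{46462443491}{4555070} \approx 10200.0$)
$\frac{j}{P} = \frac{111222}{\frac{46462443491}{4555070}} = 111222 \cdot \frac{4555070}{46462443491} = \frac{506623995540}{46462443491}$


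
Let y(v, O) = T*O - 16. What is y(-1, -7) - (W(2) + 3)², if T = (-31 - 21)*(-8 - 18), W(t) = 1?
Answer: -9496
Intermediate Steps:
T = 1352 (T = -52*(-26) = 1352)
y(v, O) = -16 + 1352*O (y(v, O) = 1352*O - 16 = -16 + 1352*O)
y(-1, -7) - (W(2) + 3)² = (-16 + 1352*(-7)) - (1 + 3)² = (-16 - 9464) - 1*4² = -9480 - 1*16 = -9480 - 16 = -9496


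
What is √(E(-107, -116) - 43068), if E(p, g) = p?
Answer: 5*I*√1727 ≈ 207.79*I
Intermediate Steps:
√(E(-107, -116) - 43068) = √(-107 - 43068) = √(-43175) = 5*I*√1727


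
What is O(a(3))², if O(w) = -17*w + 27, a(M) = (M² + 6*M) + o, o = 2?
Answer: 217156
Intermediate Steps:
a(M) = 2 + M² + 6*M (a(M) = (M² + 6*M) + 2 = 2 + M² + 6*M)
O(w) = 27 - 17*w
O(a(3))² = (27 - 17*(2 + 3² + 6*3))² = (27 - 17*(2 + 9 + 18))² = (27 - 17*29)² = (27 - 493)² = (-466)² = 217156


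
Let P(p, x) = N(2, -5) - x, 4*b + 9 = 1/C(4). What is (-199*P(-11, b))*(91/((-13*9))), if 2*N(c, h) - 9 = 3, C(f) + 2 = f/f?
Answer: 23681/18 ≈ 1315.6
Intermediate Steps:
C(f) = -1 (C(f) = -2 + f/f = -2 + 1 = -1)
N(c, h) = 6 (N(c, h) = 9/2 + (½)*3 = 9/2 + 3/2 = 6)
b = -5/2 (b = -9/4 + (¼)/(-1) = -9/4 + (¼)*(-1) = -9/4 - ¼ = -5/2 ≈ -2.5000)
P(p, x) = 6 - x
(-199*P(-11, b))*(91/((-13*9))) = (-199*(6 - 1*(-5/2)))*(91/((-13*9))) = (-199*(6 + 5/2))*(91/(-117)) = (-199*17/2)*(91*(-1/117)) = -3383/2*(-7/9) = 23681/18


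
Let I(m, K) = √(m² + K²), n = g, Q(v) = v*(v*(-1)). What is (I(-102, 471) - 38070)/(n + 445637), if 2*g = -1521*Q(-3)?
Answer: -76140/904963 + 6*√25805/904963 ≈ -0.083071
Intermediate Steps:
Q(v) = -v² (Q(v) = v*(-v) = -v²)
g = 13689/2 (g = (-(-1521)*(-3)²)/2 = (-(-1521)*9)/2 = (-1521*(-9))/2 = (½)*13689 = 13689/2 ≈ 6844.5)
n = 13689/2 ≈ 6844.5
I(m, K) = √(K² + m²)
(I(-102, 471) - 38070)/(n + 445637) = (√(471² + (-102)²) - 38070)/(13689/2 + 445637) = (√(221841 + 10404) - 38070)/(904963/2) = (√232245 - 38070)*(2/904963) = (3*√25805 - 38070)*(2/904963) = (-38070 + 3*√25805)*(2/904963) = -76140/904963 + 6*√25805/904963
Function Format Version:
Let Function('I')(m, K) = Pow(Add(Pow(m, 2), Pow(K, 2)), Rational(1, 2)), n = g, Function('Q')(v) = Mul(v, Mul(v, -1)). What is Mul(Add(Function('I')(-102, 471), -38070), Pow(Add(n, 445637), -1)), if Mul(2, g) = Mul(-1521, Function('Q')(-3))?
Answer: Add(Rational(-76140, 904963), Mul(Rational(6, 904963), Pow(25805, Rational(1, 2)))) ≈ -0.083071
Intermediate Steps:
Function('Q')(v) = Mul(-1, Pow(v, 2)) (Function('Q')(v) = Mul(v, Mul(-1, v)) = Mul(-1, Pow(v, 2)))
g = Rational(13689, 2) (g = Mul(Rational(1, 2), Mul(-1521, Mul(-1, Pow(-3, 2)))) = Mul(Rational(1, 2), Mul(-1521, Mul(-1, 9))) = Mul(Rational(1, 2), Mul(-1521, -9)) = Mul(Rational(1, 2), 13689) = Rational(13689, 2) ≈ 6844.5)
n = Rational(13689, 2) ≈ 6844.5
Function('I')(m, K) = Pow(Add(Pow(K, 2), Pow(m, 2)), Rational(1, 2))
Mul(Add(Function('I')(-102, 471), -38070), Pow(Add(n, 445637), -1)) = Mul(Add(Pow(Add(Pow(471, 2), Pow(-102, 2)), Rational(1, 2)), -38070), Pow(Add(Rational(13689, 2), 445637), -1)) = Mul(Add(Pow(Add(221841, 10404), Rational(1, 2)), -38070), Pow(Rational(904963, 2), -1)) = Mul(Add(Pow(232245, Rational(1, 2)), -38070), Rational(2, 904963)) = Mul(Add(Mul(3, Pow(25805, Rational(1, 2))), -38070), Rational(2, 904963)) = Mul(Add(-38070, Mul(3, Pow(25805, Rational(1, 2)))), Rational(2, 904963)) = Add(Rational(-76140, 904963), Mul(Rational(6, 904963), Pow(25805, Rational(1, 2))))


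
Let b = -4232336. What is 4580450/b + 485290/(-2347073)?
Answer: -6402280430145/4966800776264 ≈ -1.2890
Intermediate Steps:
4580450/b + 485290/(-2347073) = 4580450/(-4232336) + 485290/(-2347073) = 4580450*(-1/4232336) + 485290*(-1/2347073) = -2290225/2116168 - 485290/2347073 = -6402280430145/4966800776264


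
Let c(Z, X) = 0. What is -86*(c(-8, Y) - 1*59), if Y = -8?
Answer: 5074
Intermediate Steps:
-86*(c(-8, Y) - 1*59) = -86*(0 - 1*59) = -86*(0 - 59) = -86*(-59) = 5074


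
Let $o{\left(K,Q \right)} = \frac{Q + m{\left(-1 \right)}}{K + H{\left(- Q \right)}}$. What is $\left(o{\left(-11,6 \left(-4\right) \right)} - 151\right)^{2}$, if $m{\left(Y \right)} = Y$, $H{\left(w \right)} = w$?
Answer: $\frac{3952144}{169} \approx 23385.0$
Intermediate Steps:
$o{\left(K,Q \right)} = \frac{-1 + Q}{K - Q}$ ($o{\left(K,Q \right)} = \frac{Q - 1}{K - Q} = \frac{-1 + Q}{K - Q}$)
$\left(o{\left(-11,6 \left(-4\right) \right)} - 151\right)^{2} = \left(\frac{-1 + 6 \left(-4\right)}{-11 - 6 \left(-4\right)} - 151\right)^{2} = \left(\frac{-1 - 24}{-11 - -24} - 151\right)^{2} = \left(\frac{1}{-11 + 24} \left(-25\right) - 151\right)^{2} = \left(\frac{1}{13} \left(-25\right) - 151\right)^{2} = \left(- \frac{25}{13} - 151\right)^{2} = \left(- \frac{1988}{13}\right)^{2} = \frac{3952144}{169}$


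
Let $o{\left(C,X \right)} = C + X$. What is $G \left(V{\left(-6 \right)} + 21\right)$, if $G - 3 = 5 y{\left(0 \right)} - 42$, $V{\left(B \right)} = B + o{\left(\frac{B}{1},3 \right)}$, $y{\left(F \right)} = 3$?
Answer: $-288$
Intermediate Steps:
$V{\left(B \right)} = 3 + 2 B$ ($V{\left(B \right)} = B + \left(\frac{B}{1} + 3\right) = B + \left(B 1 + 3\right) = B + \left(B + 3\right) = B + \left(3 + B\right) = 3 + 2 B$)
$G = -24$ ($G = 3 + \left(5 \cdot 3 - 42\right) = 3 + \left(15 - 42\right) = 3 - 27 = -24$)
$G \left(V{\left(-6 \right)} + 21\right) = - 24 \left(\left(3 + 2 \left(-6\right)\right) + 21\right) = - 24 \left(\left(3 - 12\right) + 21\right) = - 24 \left(-9 + 21\right) = \left(-24\right) 12 = -288$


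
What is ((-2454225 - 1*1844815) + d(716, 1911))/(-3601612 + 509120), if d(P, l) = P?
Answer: 1074581/773123 ≈ 1.3899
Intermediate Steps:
((-2454225 - 1*1844815) + d(716, 1911))/(-3601612 + 509120) = ((-2454225 - 1*1844815) + 716)/(-3601612 + 509120) = ((-2454225 - 1844815) + 716)/(-3092492) = (-4299040 + 716)*(-1/3092492) = -4298324*(-1/3092492) = 1074581/773123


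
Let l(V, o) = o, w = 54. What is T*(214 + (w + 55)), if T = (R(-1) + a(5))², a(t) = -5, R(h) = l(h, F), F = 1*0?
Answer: 8075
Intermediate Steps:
F = 0
R(h) = 0
T = 25 (T = (0 - 5)² = (-5)² = 25)
T*(214 + (w + 55)) = 25*(214 + (54 + 55)) = 25*(214 + 109) = 25*323 = 8075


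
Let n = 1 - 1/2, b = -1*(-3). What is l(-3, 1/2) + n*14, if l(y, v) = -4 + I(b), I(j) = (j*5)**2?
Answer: 228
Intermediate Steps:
b = 3
I(j) = 25*j**2 (I(j) = (5*j)**2 = 25*j**2)
n = 1/2 (n = 1 - 1/2 = 1/2 ≈ 0.50000)
l(y, v) = 221 (l(y, v) = -4 + 25*3**2 = -4 + 25*9 = -4 + 225 = 221)
l(-3, 1/2) + n*14 = 221 + (1/2)*14 = 221 + 7 = 228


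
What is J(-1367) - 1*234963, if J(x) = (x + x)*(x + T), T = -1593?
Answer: 7857677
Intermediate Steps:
J(x) = 2*x*(-1593 + x) (J(x) = (x + x)*(x - 1593) = (2*x)*(-1593 + x) = 2*x*(-1593 + x))
J(-1367) - 1*234963 = 2*(-1367)*(-1593 - 1367) - 1*234963 = 2*(-1367)*(-2960) - 234963 = 8092640 - 234963 = 7857677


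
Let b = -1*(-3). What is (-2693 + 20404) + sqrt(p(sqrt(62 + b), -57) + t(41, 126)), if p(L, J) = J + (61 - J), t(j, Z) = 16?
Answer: 17711 + sqrt(77) ≈ 17720.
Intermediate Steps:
b = 3
p(L, J) = 61
(-2693 + 20404) + sqrt(p(sqrt(62 + b), -57) + t(41, 126)) = (-2693 + 20404) + sqrt(61 + 16) = 17711 + sqrt(77)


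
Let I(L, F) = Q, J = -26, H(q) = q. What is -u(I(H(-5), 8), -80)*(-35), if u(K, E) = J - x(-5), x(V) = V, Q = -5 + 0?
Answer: -735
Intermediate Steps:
Q = -5
I(L, F) = -5
u(K, E) = -21 (u(K, E) = -26 - 1*(-5) = -26 + 5 = -21)
-u(I(H(-5), 8), -80)*(-35) = -(-21)*(-35) = -1*735 = -735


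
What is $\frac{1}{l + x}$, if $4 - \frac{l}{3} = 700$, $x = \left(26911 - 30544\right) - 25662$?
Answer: $- \frac{1}{31383} \approx -3.1864 \cdot 10^{-5}$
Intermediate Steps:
$x = -29295$ ($x = -3633 - 25662 = -29295$)
$l = -2088$ ($l = 12 - 2100 = -2088$)
$\frac{1}{l + x} = \frac{1}{-2088 - 29295} = \frac{1}{-31383} = - \frac{1}{31383}$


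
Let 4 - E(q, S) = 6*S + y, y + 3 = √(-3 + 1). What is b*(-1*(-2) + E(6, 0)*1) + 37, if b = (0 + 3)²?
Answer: 118 - 9*I*√2 ≈ 118.0 - 12.728*I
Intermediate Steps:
y = -3 + I*√2 (y = -3 + √(-3 + 1) = -3 + √(-2) = -3 + I*√2 ≈ -3.0 + 1.4142*I)
E(q, S) = 7 - 6*S - I*√2 (E(q, S) = 4 - (6*S + (-3 + I*√2)) = 4 - (-3 + 6*S + I*√2) = 4 + (3 - 6*S - I*√2) = 7 - 6*S - I*√2)
b = 9 (b = 3² = 9)
b*(-1*(-2) + E(6, 0)*1) + 37 = 9*(-1*(-2) + (7 - 6*0 - I*√2)*1) + 37 = 9*(2 + (7 + 0 - I*√2)*1) + 37 = 9*(2 + (7 - I*√2)*1) + 37 = 9*(2 + (7 - I*√2)) + 37 = 9*(9 - I*√2) + 37 = (81 - 9*I*√2) + 37 = 118 - 9*I*√2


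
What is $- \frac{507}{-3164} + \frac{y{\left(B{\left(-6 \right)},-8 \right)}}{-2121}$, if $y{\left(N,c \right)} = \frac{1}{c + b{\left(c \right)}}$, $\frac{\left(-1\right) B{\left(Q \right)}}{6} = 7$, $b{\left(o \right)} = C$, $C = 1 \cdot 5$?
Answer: $\frac{461315}{2876076} \approx 0.1604$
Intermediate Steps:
$C = 5$
$b{\left(o \right)} = 5$
$B{\left(Q \right)} = -42$ ($B{\left(Q \right)} = \left(-6\right) 7 = -42$)
$y{\left(N,c \right)} = \frac{1}{5 + c}$ ($y{\left(N,c \right)} = \frac{1}{c + 5} = \frac{1}{5 + c}$)
$- \frac{507}{-3164} + \frac{y{\left(B{\left(-6 \right)},-8 \right)}}{-2121} = - \frac{507}{-3164} + \frac{1}{\left(5 - 8\right) \left(-2121\right)} = \left(-507\right) \left(- \frac{1}{3164}\right) + \frac{1}{-3} \left(- \frac{1}{2121}\right) = \frac{507}{3164} - - \frac{1}{6363} = \frac{507}{3164} + \frac{1}{6363} = \frac{461315}{2876076}$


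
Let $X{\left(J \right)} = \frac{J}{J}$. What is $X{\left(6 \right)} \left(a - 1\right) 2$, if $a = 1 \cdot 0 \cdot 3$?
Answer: $-2$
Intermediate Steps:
$X{\left(J \right)} = 1$
$a = 0$ ($a = 0 \cdot 3 = 0$)
$X{\left(6 \right)} \left(a - 1\right) 2 = 1 \left(0 - 1\right) 2 = 1 \left(-1\right) 2 = \left(-1\right) 2 = -2$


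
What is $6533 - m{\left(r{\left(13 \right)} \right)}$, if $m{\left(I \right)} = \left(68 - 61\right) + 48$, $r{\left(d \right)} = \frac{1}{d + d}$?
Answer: $6478$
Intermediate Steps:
$r{\left(d \right)} = \frac{1}{2 d}$
$m{\left(I \right)} = 55$ ($m{\left(I \right)} = 7 + 48 = 55$)
$6533 - m{\left(r{\left(13 \right)} \right)} = 6533 - 55 = 6478$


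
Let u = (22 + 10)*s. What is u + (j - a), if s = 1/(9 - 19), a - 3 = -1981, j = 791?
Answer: 13829/5 ≈ 2765.8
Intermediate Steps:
a = -1978 (a = 3 - 1981 = -1978)
s = -1/10 (s = 1/(-10) = -1/10 ≈ -0.10000)
u = -16/5 (u = (22 + 10)*(-1/10) = 32*(-1/10) = -16/5 ≈ -3.2000)
u + (j - a) = -16/5 + (791 - 1*(-1978)) = -16/5 + (791 + 1978) = -16/5 + 2769 = 13829/5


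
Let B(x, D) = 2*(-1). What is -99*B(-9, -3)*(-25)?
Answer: -4950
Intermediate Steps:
B(x, D) = -2
-99*B(-9, -3)*(-25) = -99*(-2)*(-25) = 198*(-25) = -4950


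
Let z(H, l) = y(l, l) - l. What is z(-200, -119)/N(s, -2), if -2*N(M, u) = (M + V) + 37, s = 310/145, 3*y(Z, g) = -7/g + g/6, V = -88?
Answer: 997513/216801 ≈ 4.6011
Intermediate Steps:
y(Z, g) = -7/(3*g) + g/18 (y(Z, g) = (-7/g + g/6)/3 = -7/(3*g) + g/18)
s = 62/29 (s = 310*(1/145) = 62/29 ≈ 2.1379)
z(H, l) = -l + (-42 + l**2)/(18*l) (z(H, l) = (-42 + l**2)/(18*l) - l = -l + (-42 + l**2)/(18*l))
N(M, u) = 51/2 - M/2 (N(M, u) = -((M - 88) + 37)/2 = -((-88 + M) + 37)/2 = -(-51 + M)/2 = 51/2 - M/2)
z(-200, -119)/N(s, -2) = ((1/18)*(-42 - 17*(-119)**2)/(-119))/(51/2 - 1/2*62/29) = ((1/18)*(-1/119)*(-42 - 17*14161))/(51/2 - 31/29) = ((1/18)*(-1/119)*(-42 - 240737))/(1417/58) = ((1/18)*(-1/119)*(-240779))*(58/1417) = (34397/306)*(58/1417) = 997513/216801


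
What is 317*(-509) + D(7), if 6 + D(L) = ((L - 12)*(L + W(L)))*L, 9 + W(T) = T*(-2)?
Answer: -160799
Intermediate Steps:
W(T) = -9 - 2*T (W(T) = -9 + T*(-2) = -9 - 2*T)
D(L) = -6 + L*(-12 + L)*(-9 - L) (D(L) = -6 + ((L - 12)*(L + (-9 - 2*L)))*L = -6 + ((-12 + L)*(-9 - L))*L = -6 + L*(-12 + L)*(-9 - L))
317*(-509) + D(7) = 317*(-509) + (-6 - 1*7³ + 3*7² + 108*7) = -161353 + (-6 - 1*343 + 3*49 + 756) = -161353 + (-6 - 343 + 147 + 756) = -161353 + 554 = -160799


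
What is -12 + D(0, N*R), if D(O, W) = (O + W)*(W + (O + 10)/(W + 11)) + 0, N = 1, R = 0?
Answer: -12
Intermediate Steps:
D(O, W) = (O + W)*(W + (10 + O)/(11 + W)) (D(O, W) = (O + W)*(W + (10 + O)/(11 + W)) + 0 = (O + W)*(W + (10 + O)/(11 + W)))
-12 + D(0, N*R) = -12 + (0² + (1*0)³ + 10*0 + 10*(1*0) + 11*(1*0)² + 0*(1*0)² + 12*0*(1*0))/(11 + 1*0) = -12 + (0 + 0³ + 0 + 10*0 + 11*0² + 0*0² + 12*0*0)/(11 + 0) = -12 + (0 + 0 + 0 + 0 + 11*0 + 0*0 + 0)/11 = -12 + (0 + 0 + 0 + 0 + 0 + 0 + 0)/11 = -12 + (1/11)*0 = -12 + 0 = -12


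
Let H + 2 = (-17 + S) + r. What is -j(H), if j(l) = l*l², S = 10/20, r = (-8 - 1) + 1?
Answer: 148877/8 ≈ 18610.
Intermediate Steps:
r = -8 (r = -9 + 1 = -8)
S = ½ (S = 10*(1/20) = ½ ≈ 0.50000)
H = -53/2 (H = -2 + ((-17 + ½) - 8) = -2 + (-33/2 - 8) = -2 - 49/2 = -53/2 ≈ -26.500)
j(l) = l³
-j(H) = -(-53/2)³ = -1*(-148877/8) = 148877/8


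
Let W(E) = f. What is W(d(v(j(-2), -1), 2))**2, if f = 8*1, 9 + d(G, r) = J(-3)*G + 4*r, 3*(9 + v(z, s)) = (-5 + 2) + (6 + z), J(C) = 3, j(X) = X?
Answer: 64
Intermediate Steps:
v(z, s) = -8 + z/3 (v(z, s) = -9 + ((-5 + 2) + (6 + z))/3 = -9 + (-3 + (6 + z))/3 = -9 + (3 + z)/3 = -9 + (1 + z/3) = -8 + z/3)
d(G, r) = -9 + 3*G + 4*r (d(G, r) = -9 + (3*G + 4*r) = -9 + 3*G + 4*r)
f = 8
W(E) = 8
W(d(v(j(-2), -1), 2))**2 = 8**2 = 64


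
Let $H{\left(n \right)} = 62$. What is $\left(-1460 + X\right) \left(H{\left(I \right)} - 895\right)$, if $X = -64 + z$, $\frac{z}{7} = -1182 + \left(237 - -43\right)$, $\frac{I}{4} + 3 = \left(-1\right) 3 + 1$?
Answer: $6529054$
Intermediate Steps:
$I = -20$ ($I = -12 + 4 \left(\left(-1\right) 3 + 1\right) = -12 + 4 \left(-3 + 1\right) = -12 + 4 \left(-2\right) = -12 - 8 = -20$)
$z = -6314$ ($z = 7 \left(-1182 + \left(237 - -43\right)\right) = 7 \left(-1182 + \left(237 + 43\right)\right) = 7 \left(-1182 + 280\right) = 7 \left(-902\right) = -6314$)
$X = -6378$ ($X = -64 - 6314 = -6378$)
$\left(-1460 + X\right) \left(H{\left(I \right)} - 895\right) = \left(-1460 - 6378\right) \left(62 - 895\right) = \left(-7838\right) \left(-833\right) = 6529054$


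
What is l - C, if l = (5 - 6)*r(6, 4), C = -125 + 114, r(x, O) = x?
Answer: 5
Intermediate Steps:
C = -11
l = -6 (l = (5 - 6)*6 = -1*6 = -6)
l - C = -6 - 1*(-11) = -6 + 11 = 5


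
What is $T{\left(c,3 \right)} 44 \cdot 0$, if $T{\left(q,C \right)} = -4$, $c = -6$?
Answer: $0$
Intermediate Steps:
$T{\left(c,3 \right)} 44 \cdot 0 = \left(-4\right) 44 \cdot 0 = \left(-176\right) 0 = 0$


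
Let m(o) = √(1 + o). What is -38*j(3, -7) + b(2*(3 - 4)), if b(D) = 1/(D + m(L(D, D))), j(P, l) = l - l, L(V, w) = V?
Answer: -⅖ - I/5 ≈ -0.4 - 0.2*I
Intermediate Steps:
j(P, l) = 0
b(D) = 1/(D + √(1 + D))
-38*j(3, -7) + b(2*(3 - 4)) = -38*0 + 1/(2*(3 - 4) + √(1 + 2*(3 - 4))) = 0 + 1/(2*(-1) + √(1 + 2*(-1))) = 0 + 1/(-2 + √(1 - 2)) = 0 + 1/(-2 + √(-1)) = 0 + 1/(-2 + I) = 0 + (-2 - I)/5 = (-2 - I)/5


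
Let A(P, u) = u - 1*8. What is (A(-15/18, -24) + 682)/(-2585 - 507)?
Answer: -325/1546 ≈ -0.21022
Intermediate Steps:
A(P, u) = -8 + u (A(P, u) = u - 8 = -8 + u)
(A(-15/18, -24) + 682)/(-2585 - 507) = ((-8 - 24) + 682)/(-2585 - 507) = (-32 + 682)/(-3092) = 650*(-1/3092) = -325/1546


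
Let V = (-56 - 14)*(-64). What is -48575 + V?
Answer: -44095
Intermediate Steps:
V = 4480 (V = -70*(-64) = 4480)
-48575 + V = -48575 + 4480 = -44095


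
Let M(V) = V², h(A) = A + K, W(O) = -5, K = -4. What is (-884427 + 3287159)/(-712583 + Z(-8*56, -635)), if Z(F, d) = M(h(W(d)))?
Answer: -1201366/356251 ≈ -3.3722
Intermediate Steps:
h(A) = -4 + A (h(A) = A - 4 = -4 + A)
Z(F, d) = 81 (Z(F, d) = (-4 - 5)² = (-9)² = 81)
(-884427 + 3287159)/(-712583 + Z(-8*56, -635)) = (-884427 + 3287159)/(-712583 + 81) = 2402732/(-712502) = 2402732*(-1/712502) = -1201366/356251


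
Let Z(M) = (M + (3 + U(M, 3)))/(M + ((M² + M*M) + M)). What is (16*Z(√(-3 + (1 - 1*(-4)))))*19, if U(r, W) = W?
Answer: 760 - 304*√2 ≈ 330.08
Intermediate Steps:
Z(M) = (6 + M)/(2*M + 2*M²) (Z(M) = (M + (3 + 3))/(M + ((M² + M*M) + M)) = (M + 6)/(M + ((M² + M²) + M)) = (6 + M)/(M + (2*M² + M)) = (6 + M)/(M + (M + 2*M²)) = (6 + M)/(2*M + 2*M²))
(16*Z(√(-3 + (1 - 1*(-4)))))*19 = (16*((6 + √(-3 + (1 - 1*(-4))))/(2*(√(-3 + (1 - 1*(-4))))*(1 + √(-3 + (1 - 1*(-4)))))))*19 = (16*((6 + √(-3 + (1 + 4)))/(2*(√(-3 + (1 + 4)))*(1 + √(-3 + (1 + 4))))))*19 = (16*((6 + √(-3 + 5))/(2*(√(-3 + 5))*(1 + √(-3 + 5)))))*19 = (16*((6 + √2)/(2*(√2)*(1 + √2))))*19 = (16*((√2/2)*(6 + √2)/(2*(1 + √2))))*19 = (16*(√2*(6 + √2)/(4*(1 + √2))))*19 = (4*√2*(6 + √2)/(1 + √2))*19 = 76*√2*(6 + √2)/(1 + √2)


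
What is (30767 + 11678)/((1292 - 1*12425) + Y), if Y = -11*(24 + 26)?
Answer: -42445/11683 ≈ -3.6331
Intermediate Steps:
Y = -550 (Y = -11*50 = -550)
(30767 + 11678)/((1292 - 1*12425) + Y) = (30767 + 11678)/((1292 - 1*12425) - 550) = 42445/((1292 - 12425) - 550) = 42445/(-11133 - 550) = 42445/(-11683) = 42445*(-1/11683) = -42445/11683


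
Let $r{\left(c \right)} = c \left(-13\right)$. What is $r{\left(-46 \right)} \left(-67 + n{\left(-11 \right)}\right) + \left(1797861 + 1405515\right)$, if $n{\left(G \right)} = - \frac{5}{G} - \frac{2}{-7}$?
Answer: $\frac{243608956}{77} \approx 3.1638 \cdot 10^{6}$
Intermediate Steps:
$r{\left(c \right)} = - 13 c$
$n{\left(G \right)} = \frac{2}{7} - \frac{5}{G}$ ($n{\left(G \right)} = - \frac{5}{G} - - \frac{2}{7} = - \frac{5}{G} + \frac{2}{7} = \frac{2}{7} - \frac{5}{G}$)
$r{\left(-46 \right)} \left(-67 + n{\left(-11 \right)}\right) + \left(1797861 + 1405515\right) = \left(-13\right) \left(-46\right) \left(-67 - \left(- \frac{2}{7} + \frac{5}{-11}\right)\right) + \left(1797861 + 1405515\right) = 598 \left(-67 + \left(\frac{2}{7} - - \frac{5}{11}\right)\right) + 3203376 = 598 \left(-67 + \left(\frac{2}{7} + \frac{5}{11}\right)\right) + 3203376 = 598 \left(-67 + \frac{57}{77}\right) + 3203376 = 598 \left(- \frac{5102}{77}\right) + 3203376 = - \frac{3050996}{77} + 3203376 = \frac{243608956}{77}$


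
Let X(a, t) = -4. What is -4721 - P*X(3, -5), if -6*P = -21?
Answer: -4707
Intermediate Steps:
P = 7/2 (P = -⅙*(-21) = 7/2 ≈ 3.5000)
-4721 - P*X(3, -5) = -4721 - 7*(-4)/2 = -4721 - 1*(-14) = -4721 + 14 = -4707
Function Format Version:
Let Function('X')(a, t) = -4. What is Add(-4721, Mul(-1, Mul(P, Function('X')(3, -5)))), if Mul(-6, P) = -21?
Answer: -4707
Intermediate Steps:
P = Rational(7, 2) (P = Mul(Rational(-1, 6), -21) = Rational(7, 2) ≈ 3.5000)
Add(-4721, Mul(-1, Mul(P, Function('X')(3, -5)))) = Add(-4721, Mul(-1, Mul(Rational(7, 2), -4))) = Add(-4721, Mul(-1, -14)) = Add(-4721, 14) = -4707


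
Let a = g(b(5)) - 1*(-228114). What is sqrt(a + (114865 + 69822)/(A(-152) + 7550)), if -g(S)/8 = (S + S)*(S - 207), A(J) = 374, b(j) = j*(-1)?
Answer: 3*sqrt(368327106147)/3962 ≈ 459.54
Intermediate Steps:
b(j) = -j
g(S) = -16*S*(-207 + S) (g(S) = -8*(S + S)*(S - 207) = -8*2*S*(-207 + S) = -16*S*(-207 + S))
a = 211154 (a = 16*(-1*5)*(207 - (-1)*5) - 1*(-228114) = 16*(-5)*(207 - 1*(-5)) + 228114 = 16*(-5)*(207 + 5) + 228114 = 16*(-5)*212 + 228114 = -16960 + 228114 = 211154)
sqrt(a + (114865 + 69822)/(A(-152) + 7550)) = sqrt(211154 + (114865 + 69822)/(374 + 7550)) = sqrt(211154 + 184687/7924) = sqrt(1673368983/7924) = 3*sqrt(368327106147)/3962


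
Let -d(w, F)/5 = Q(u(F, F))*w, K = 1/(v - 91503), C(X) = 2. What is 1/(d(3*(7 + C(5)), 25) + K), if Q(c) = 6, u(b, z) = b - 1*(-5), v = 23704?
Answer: -67799/54917191 ≈ -0.0012346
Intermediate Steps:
u(b, z) = 5 + b (u(b, z) = b + 5 = 5 + b)
K = -1/67799 (K = 1/(23704 - 91503) = 1/(-67799) = -1/67799 ≈ -1.4749e-5)
d(w, F) = -30*w
1/(d(3*(7 + C(5)), 25) + K) = 1/(-90*(7 + 2) - 1/67799) = 1/(-90*9 - 1/67799) = 1/(-30*27 - 1/67799) = 1/(-810 - 1/67799) = 1/(-54917191/67799) = -67799/54917191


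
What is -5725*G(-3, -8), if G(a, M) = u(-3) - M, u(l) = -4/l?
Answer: -160300/3 ≈ -53433.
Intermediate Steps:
G(a, M) = 4/3 - M (G(a, M) = -4/(-3) - M = -4*(-1/3) - M = 4/3 - M)
-5725*G(-3, -8) = -5725*(4/3 - 1*(-8)) = -5725*(4/3 + 8) = -5725*28/3 = -160300/3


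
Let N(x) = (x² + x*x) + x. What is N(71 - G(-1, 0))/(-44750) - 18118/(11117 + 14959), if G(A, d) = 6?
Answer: -25820441/29172525 ≈ -0.88509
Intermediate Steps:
N(x) = x + 2*x² (N(x) = (x² + x²) + x = 2*x² + x = x + 2*x²)
N(71 - G(-1, 0))/(-44750) - 18118/(11117 + 14959) = ((71 - 1*6)*(1 + 2*(71 - 1*6)))/(-44750) - 18118/(11117 + 14959) = ((71 - 6)*(1 + 2*(71 - 6)))*(-1/44750) - 18118/26076 = (65*(1 + 2*65))*(-1/44750) - 18118*1/26076 = (65*(1 + 130))*(-1/44750) - 9059/13038 = (65*131)*(-1/44750) - 9059/13038 = 8515*(-1/44750) - 9059/13038 = -1703/8950 - 9059/13038 = -25820441/29172525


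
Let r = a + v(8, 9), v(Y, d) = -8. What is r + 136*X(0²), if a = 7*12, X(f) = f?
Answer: 76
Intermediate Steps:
a = 84
r = 76 (r = 84 - 8 = 76)
r + 136*X(0²) = 76 + 136*0² = 76 + 136*0 = 76 + 0 = 76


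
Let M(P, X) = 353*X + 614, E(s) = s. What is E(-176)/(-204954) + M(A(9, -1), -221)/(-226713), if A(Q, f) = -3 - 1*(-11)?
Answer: 883507563/2581429789 ≈ 0.34226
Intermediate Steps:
A(Q, f) = 8 (A(Q, f) = -3 + 11 = 8)
M(P, X) = 614 + 353*X
E(-176)/(-204954) + M(A(9, -1), -221)/(-226713) = -176/(-204954) + (614 + 353*(-221))/(-226713) = -176*(-1/204954) + (614 - 78013)*(-1/226713) = 88/102477 - 77399*(-1/226713) = 88/102477 + 77399/226713 = 883507563/2581429789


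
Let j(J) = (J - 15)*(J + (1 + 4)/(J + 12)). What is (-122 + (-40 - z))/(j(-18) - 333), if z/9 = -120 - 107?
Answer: 3762/577 ≈ 6.5199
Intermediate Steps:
z = -2043 (z = 9*(-120 - 107) = 9*(-227) = -2043)
j(J) = (-15 + J)*(J + 5/(12 + J))
(-122 + (-40 - z))/(j(-18) - 333) = (-122 + (-40 - 1*(-2043)))/((-75 + (-18)³ - 175*(-18) - 3*(-18)²)/(12 - 18) - 333) = (-122 + (-40 + 2043))/((-75 - 5832 + 3150 - 3*324)/(-6) - 333) = (-122 + 2003)/(-(-75 - 5832 + 3150 - 972)/6 - 333) = 1881/(-⅙*(-3729) - 333) = 1881/(1243/2 - 333) = 1881/(577/2) = 1881*(2/577) = 3762/577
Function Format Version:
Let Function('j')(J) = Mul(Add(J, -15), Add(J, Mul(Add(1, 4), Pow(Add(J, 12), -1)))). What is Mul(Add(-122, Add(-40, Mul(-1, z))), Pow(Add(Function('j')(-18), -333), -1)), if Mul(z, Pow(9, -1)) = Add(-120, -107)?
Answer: Rational(3762, 577) ≈ 6.5199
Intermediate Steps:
z = -2043 (z = Mul(9, Add(-120, -107)) = Mul(9, -227) = -2043)
Function('j')(J) = Mul(Add(-15, J), Add(J, Mul(5, Pow(Add(12, J), -1))))
Mul(Add(-122, Add(-40, Mul(-1, z))), Pow(Add(Function('j')(-18), -333), -1)) = Mul(Add(-122, Add(-40, Mul(-1, -2043))), Pow(Add(Mul(Pow(Add(12, -18), -1), Add(-75, Pow(-18, 3), Mul(-175, -18), Mul(-3, Pow(-18, 2)))), -333), -1)) = Mul(Add(-122, Add(-40, 2043)), Pow(Add(Mul(Pow(-6, -1), Add(-75, -5832, 3150, Mul(-3, 324))), -333), -1)) = Mul(Add(-122, 2003), Pow(Add(Mul(Rational(-1, 6), Add(-75, -5832, 3150, -972)), -333), -1)) = Mul(1881, Pow(Add(Mul(Rational(-1, 6), -3729), -333), -1)) = Mul(1881, Pow(Add(Rational(1243, 2), -333), -1)) = Mul(1881, Pow(Rational(577, 2), -1)) = Mul(1881, Rational(2, 577)) = Rational(3762, 577)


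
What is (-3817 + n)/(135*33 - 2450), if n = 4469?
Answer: 652/2005 ≈ 0.32519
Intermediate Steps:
(-3817 + n)/(135*33 - 2450) = (-3817 + 4469)/(135*33 - 2450) = 652/(4455 - 2450) = 652/2005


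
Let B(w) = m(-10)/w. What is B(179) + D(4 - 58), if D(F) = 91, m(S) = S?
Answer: 16279/179 ≈ 90.944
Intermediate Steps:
B(w) = -10/w
B(179) + D(4 - 58) = -10/179 + 91 = 16279/179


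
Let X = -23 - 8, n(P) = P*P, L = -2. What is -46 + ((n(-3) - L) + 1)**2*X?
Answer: -4510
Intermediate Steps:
n(P) = P**2
X = -31
-46 + ((n(-3) - L) + 1)**2*X = -46 + (((-3)**2 - 1*(-2)) + 1)**2*(-31) = -46 + ((9 + 2) + 1)**2*(-31) = -46 + (11 + 1)**2*(-31) = -46 + 12**2*(-31) = -46 + 144*(-31) = -46 - 4464 = -4510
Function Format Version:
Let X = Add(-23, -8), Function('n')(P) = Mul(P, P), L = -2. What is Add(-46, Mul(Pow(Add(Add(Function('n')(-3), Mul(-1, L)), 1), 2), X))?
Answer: -4510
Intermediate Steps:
Function('n')(P) = Pow(P, 2)
X = -31
Add(-46, Mul(Pow(Add(Add(Function('n')(-3), Mul(-1, L)), 1), 2), X)) = Add(-46, Mul(Pow(Add(Add(Pow(-3, 2), Mul(-1, -2)), 1), 2), -31)) = Add(-46, Mul(Pow(Add(Add(9, 2), 1), 2), -31)) = Add(-46, Mul(Pow(Add(11, 1), 2), -31)) = Add(-46, Mul(Pow(12, 2), -31)) = Add(-46, Mul(144, -31)) = Add(-46, -4464) = -4510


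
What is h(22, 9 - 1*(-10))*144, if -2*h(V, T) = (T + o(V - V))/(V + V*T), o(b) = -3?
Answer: -144/55 ≈ -2.6182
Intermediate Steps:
h(V, T) = -(-3 + T)/(2*(V + T*V)) (h(V, T) = -(T - 3)/(2*(V + V*T)) = -(-3 + T)/(2*(V + T*V)))
h(22, 9 - 1*(-10))*144 = ((½)*(3 - (9 - 1*(-10)))/(22*(1 + (9 - 1*(-10)))))*144 = ((½)*(1/22)*(3 - (9 + 10))/(1 + (9 + 10)))*144 = ((½)*(1/22)*(3 - 1*19)/(1 + 19))*144 = ((½)*(1/22)*(3 - 19)/20)*144 = ((½)*(1/22)*(1/20)*(-16))*144 = -1/55*144 = -144/55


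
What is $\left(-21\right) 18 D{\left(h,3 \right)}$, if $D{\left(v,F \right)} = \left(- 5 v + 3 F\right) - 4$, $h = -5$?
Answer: $-11340$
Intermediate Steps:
$D{\left(v,F \right)} = -4 - 5 v + 3 F$
$\left(-21\right) 18 D{\left(h,3 \right)} = \left(-21\right) 18 \left(-4 - -25 + 3 \cdot 3\right) = - 378 \left(-4 + 25 + 9\right) = \left(-378\right) 30 = -11340$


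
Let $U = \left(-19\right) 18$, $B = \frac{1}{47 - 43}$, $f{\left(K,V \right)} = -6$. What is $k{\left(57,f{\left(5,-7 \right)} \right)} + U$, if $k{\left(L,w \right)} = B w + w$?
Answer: $- \frac{699}{2} \approx -349.5$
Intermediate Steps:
$B = \frac{1}{4} \approx 0.25$
$k{\left(L,w \right)} = \frac{5 w}{4}$ ($k{\left(L,w \right)} = \frac{w}{4} + w = \frac{5 w}{4}$)
$U = -342$
$k{\left(57,f{\left(5,-7 \right)} \right)} + U = \frac{5}{4} \left(-6\right) - 342 = - \frac{15}{2} - 342 = - \frac{699}{2}$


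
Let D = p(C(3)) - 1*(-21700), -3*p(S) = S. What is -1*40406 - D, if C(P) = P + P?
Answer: -62104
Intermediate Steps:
C(P) = 2*P
p(S) = -S/3
D = 21698 (D = -2*3/3 - 1*(-21700) = -1/3*6 + 21700 = -2 + 21700 = 21698)
-1*40406 - D = -1*40406 - 1*21698 = -40406 - 21698 = -62104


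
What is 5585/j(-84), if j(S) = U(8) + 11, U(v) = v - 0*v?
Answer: 5585/19 ≈ 293.95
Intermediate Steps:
U(v) = v (U(v) = v - 1*0 = v + 0 = v)
j(S) = 19 (j(S) = 8 + 11 = 19)
5585/j(-84) = 5585/19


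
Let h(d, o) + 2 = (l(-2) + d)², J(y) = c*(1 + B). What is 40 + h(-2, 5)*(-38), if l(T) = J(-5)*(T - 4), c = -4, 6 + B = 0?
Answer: -565476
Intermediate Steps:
B = -6 (B = -6 + 0 = -6)
J(y) = 20 (J(y) = -4*(1 - 6) = -4*(-5) = 20)
l(T) = -80 + 20*T (l(T) = 20*(T - 4) = 20*(-4 + T) = -80 + 20*T)
h(d, o) = -2 + (-120 + d)² (h(d, o) = -2 + ((-80 + 20*(-2)) + d)² = -2 + ((-80 - 40) + d)² = -2 + (-120 + d)²)
40 + h(-2, 5)*(-38) = 40 + (-2 + (-120 - 2)²)*(-38) = 40 + (-2 + (-122)²)*(-38) = 40 + (-2 + 14884)*(-38) = 40 + 14882*(-38) = 40 - 565516 = -565476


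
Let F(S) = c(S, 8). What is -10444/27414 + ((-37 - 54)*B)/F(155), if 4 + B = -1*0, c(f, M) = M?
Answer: 1236893/27414 ≈ 45.119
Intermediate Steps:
B = -4 (B = -4 - 1*0 = -4 + 0 = -4)
F(S) = 8
-10444/27414 + ((-37 - 54)*B)/F(155) = -10444/27414 + ((-37 - 54)*(-4))/8 = -10444*1/27414 - 91*(-4)*(⅛) = -5222/13707 + 364*(⅛) = -5222/13707 + 91/2 = 1236893/27414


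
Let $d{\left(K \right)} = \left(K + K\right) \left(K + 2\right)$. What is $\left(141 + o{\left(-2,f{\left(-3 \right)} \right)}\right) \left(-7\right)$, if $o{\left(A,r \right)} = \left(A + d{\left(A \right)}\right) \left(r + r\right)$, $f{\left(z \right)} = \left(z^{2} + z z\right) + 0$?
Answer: $-483$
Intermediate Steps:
$d{\left(K \right)} = 2 K \left(2 + K\right)$
$f{\left(z \right)} = 2 z^{2}$ ($f{\left(z \right)} = \left(z^{2} + z^{2}\right) + 0 = 2 z^{2} + 0 = 2 z^{2}$)
$o{\left(A,r \right)} = 2 r \left(A + 2 A \left(2 + A\right)\right)$ ($o{\left(A,r \right)} = \left(A + 2 A \left(2 + A\right)\right) \left(r + r\right) = \left(A + 2 A \left(2 + A\right)\right) 2 r = 2 r \left(A + 2 A \left(2 + A\right)\right)$)
$\left(141 + o{\left(-2,f{\left(-3 \right)} \right)}\right) \left(-7\right) = \left(141 + 2 \left(-2\right) 2 \left(-3\right)^{2} \left(5 + 2 \left(-2\right)\right)\right) \left(-7\right) = \left(141 + 2 \left(-2\right) 2 \cdot 9 \left(5 - 4\right)\right) \left(-7\right) = \left(141 + 2 \left(-2\right) 18 \cdot 1\right) \left(-7\right) = \left(141 - 72\right) \left(-7\right) = 69 \left(-7\right) = -483$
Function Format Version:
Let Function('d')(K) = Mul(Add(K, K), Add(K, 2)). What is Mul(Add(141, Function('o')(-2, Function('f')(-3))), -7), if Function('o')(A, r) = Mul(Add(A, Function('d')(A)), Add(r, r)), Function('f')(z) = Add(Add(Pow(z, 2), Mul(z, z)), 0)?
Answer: -483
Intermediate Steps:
Function('d')(K) = Mul(2, K, Add(2, K)) (Function('d')(K) = Mul(Mul(2, K), Add(2, K)) = Mul(2, K, Add(2, K)))
Function('f')(z) = Mul(2, Pow(z, 2)) (Function('f')(z) = Add(Add(Pow(z, 2), Pow(z, 2)), 0) = Add(Mul(2, Pow(z, 2)), 0) = Mul(2, Pow(z, 2)))
Function('o')(A, r) = Mul(2, r, Add(A, Mul(2, A, Add(2, A)))) (Function('o')(A, r) = Mul(Add(A, Mul(2, A, Add(2, A))), Add(r, r)) = Mul(Add(A, Mul(2, A, Add(2, A))), Mul(2, r)) = Mul(2, r, Add(A, Mul(2, A, Add(2, A)))))
Mul(Add(141, Function('o')(-2, Function('f')(-3))), -7) = Mul(Add(141, Mul(2, -2, Mul(2, Pow(-3, 2)), Add(5, Mul(2, -2)))), -7) = Mul(Add(141, Mul(2, -2, Mul(2, 9), Add(5, -4))), -7) = Mul(Add(141, Mul(2, -2, 18, 1)), -7) = Mul(Add(141, -72), -7) = Mul(69, -7) = -483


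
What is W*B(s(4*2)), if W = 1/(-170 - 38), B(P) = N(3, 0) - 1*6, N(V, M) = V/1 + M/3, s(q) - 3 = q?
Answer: 3/208 ≈ 0.014423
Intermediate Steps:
s(q) = 3 + q
N(V, M) = V + M/3 (N(V, M) = V*1 + M*(1/3) = V + M/3)
B(P) = -3 (B(P) = (3 + (1/3)*0) - 1*6 = (3 + 0) - 6 = 3 - 6 = -3)
W = -1/208 (W = 1/(-208) = -1/208 ≈ -0.0048077)
W*B(s(4*2)) = -1/208*(-3) = 3/208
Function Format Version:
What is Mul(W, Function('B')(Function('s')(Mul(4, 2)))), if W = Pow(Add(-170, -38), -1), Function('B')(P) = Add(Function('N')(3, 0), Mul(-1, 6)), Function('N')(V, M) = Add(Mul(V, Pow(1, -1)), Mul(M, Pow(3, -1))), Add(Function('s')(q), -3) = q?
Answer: Rational(3, 208) ≈ 0.014423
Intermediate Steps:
Function('s')(q) = Add(3, q)
Function('N')(V, M) = Add(V, Mul(Rational(1, 3), M)) (Function('N')(V, M) = Add(Mul(V, 1), Mul(M, Rational(1, 3))) = Add(V, Mul(Rational(1, 3), M)))
Function('B')(P) = -3 (Function('B')(P) = Add(Add(3, Mul(Rational(1, 3), 0)), Mul(-1, 6)) = Add(Add(3, 0), -6) = Add(3, -6) = -3)
W = Rational(-1, 208) (W = Pow(-208, -1) = Rational(-1, 208) ≈ -0.0048077)
Mul(W, Function('B')(Function('s')(Mul(4, 2)))) = Mul(Rational(-1, 208), -3) = Rational(3, 208)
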